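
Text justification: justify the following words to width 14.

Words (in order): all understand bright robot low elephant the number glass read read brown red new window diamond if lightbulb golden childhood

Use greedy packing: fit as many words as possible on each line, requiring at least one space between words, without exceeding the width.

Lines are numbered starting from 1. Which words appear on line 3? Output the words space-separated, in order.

Line 1: ['all', 'understand'] (min_width=14, slack=0)
Line 2: ['bright', 'robot'] (min_width=12, slack=2)
Line 3: ['low', 'elephant'] (min_width=12, slack=2)
Line 4: ['the', 'number'] (min_width=10, slack=4)
Line 5: ['glass', 'read'] (min_width=10, slack=4)
Line 6: ['read', 'brown', 'red'] (min_width=14, slack=0)
Line 7: ['new', 'window'] (min_width=10, slack=4)
Line 8: ['diamond', 'if'] (min_width=10, slack=4)
Line 9: ['lightbulb'] (min_width=9, slack=5)
Line 10: ['golden'] (min_width=6, slack=8)
Line 11: ['childhood'] (min_width=9, slack=5)

Answer: low elephant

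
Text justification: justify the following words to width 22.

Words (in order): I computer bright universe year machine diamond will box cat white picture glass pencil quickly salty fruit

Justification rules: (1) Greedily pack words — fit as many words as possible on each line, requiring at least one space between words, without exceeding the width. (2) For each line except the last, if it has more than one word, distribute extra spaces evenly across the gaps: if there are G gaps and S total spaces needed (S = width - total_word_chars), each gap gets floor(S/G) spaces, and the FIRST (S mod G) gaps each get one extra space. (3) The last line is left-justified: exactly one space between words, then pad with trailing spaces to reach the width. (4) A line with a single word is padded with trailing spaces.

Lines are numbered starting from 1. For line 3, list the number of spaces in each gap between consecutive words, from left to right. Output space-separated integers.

Answer: 2 2 1

Derivation:
Line 1: ['I', 'computer', 'bright'] (min_width=17, slack=5)
Line 2: ['universe', 'year', 'machine'] (min_width=21, slack=1)
Line 3: ['diamond', 'will', 'box', 'cat'] (min_width=20, slack=2)
Line 4: ['white', 'picture', 'glass'] (min_width=19, slack=3)
Line 5: ['pencil', 'quickly', 'salty'] (min_width=20, slack=2)
Line 6: ['fruit'] (min_width=5, slack=17)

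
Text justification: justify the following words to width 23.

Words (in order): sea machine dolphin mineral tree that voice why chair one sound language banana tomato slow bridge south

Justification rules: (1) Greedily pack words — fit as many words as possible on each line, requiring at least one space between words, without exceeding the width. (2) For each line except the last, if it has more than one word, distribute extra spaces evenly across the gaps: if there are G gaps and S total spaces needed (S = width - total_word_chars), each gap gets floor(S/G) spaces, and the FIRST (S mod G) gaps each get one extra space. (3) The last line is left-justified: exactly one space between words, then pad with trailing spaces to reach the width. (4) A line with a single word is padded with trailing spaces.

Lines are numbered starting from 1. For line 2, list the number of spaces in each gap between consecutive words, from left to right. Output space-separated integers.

Line 1: ['sea', 'machine', 'dolphin'] (min_width=19, slack=4)
Line 2: ['mineral', 'tree', 'that', 'voice'] (min_width=23, slack=0)
Line 3: ['why', 'chair', 'one', 'sound'] (min_width=19, slack=4)
Line 4: ['language', 'banana', 'tomato'] (min_width=22, slack=1)
Line 5: ['slow', 'bridge', 'south'] (min_width=17, slack=6)

Answer: 1 1 1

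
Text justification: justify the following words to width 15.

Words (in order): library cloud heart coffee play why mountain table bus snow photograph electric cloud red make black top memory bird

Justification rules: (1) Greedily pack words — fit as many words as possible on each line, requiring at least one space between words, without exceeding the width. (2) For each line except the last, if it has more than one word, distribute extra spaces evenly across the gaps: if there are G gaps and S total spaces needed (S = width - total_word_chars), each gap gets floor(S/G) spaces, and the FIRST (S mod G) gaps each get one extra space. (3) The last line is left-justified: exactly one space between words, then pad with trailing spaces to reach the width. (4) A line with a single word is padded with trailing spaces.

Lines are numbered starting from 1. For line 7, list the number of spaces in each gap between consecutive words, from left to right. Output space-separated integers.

Line 1: ['library', 'cloud'] (min_width=13, slack=2)
Line 2: ['heart', 'coffee'] (min_width=12, slack=3)
Line 3: ['play', 'why'] (min_width=8, slack=7)
Line 4: ['mountain', 'table'] (min_width=14, slack=1)
Line 5: ['bus', 'snow'] (min_width=8, slack=7)
Line 6: ['photograph'] (min_width=10, slack=5)
Line 7: ['electric', 'cloud'] (min_width=14, slack=1)
Line 8: ['red', 'make', 'black'] (min_width=14, slack=1)
Line 9: ['top', 'memory', 'bird'] (min_width=15, slack=0)

Answer: 2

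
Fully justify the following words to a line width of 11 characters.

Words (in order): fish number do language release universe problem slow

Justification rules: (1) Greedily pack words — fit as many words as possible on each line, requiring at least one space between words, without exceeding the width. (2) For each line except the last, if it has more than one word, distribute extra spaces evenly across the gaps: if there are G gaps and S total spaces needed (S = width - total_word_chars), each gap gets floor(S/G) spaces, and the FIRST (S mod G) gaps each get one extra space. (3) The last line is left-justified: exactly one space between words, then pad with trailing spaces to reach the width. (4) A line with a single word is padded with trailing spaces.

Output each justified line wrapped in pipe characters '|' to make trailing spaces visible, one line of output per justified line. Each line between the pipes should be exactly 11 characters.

Answer: |fish number|
|do language|
|release    |
|universe   |
|problem    |
|slow       |

Derivation:
Line 1: ['fish', 'number'] (min_width=11, slack=0)
Line 2: ['do', 'language'] (min_width=11, slack=0)
Line 3: ['release'] (min_width=7, slack=4)
Line 4: ['universe'] (min_width=8, slack=3)
Line 5: ['problem'] (min_width=7, slack=4)
Line 6: ['slow'] (min_width=4, slack=7)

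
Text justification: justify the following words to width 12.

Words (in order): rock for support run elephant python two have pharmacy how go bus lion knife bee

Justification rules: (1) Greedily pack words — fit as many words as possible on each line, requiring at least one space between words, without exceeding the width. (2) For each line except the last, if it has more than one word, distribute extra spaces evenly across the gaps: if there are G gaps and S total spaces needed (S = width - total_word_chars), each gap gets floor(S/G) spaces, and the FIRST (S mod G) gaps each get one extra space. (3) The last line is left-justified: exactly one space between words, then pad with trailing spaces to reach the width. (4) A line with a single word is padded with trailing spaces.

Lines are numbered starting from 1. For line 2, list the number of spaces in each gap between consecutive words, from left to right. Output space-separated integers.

Line 1: ['rock', 'for'] (min_width=8, slack=4)
Line 2: ['support', 'run'] (min_width=11, slack=1)
Line 3: ['elephant'] (min_width=8, slack=4)
Line 4: ['python', 'two'] (min_width=10, slack=2)
Line 5: ['have'] (min_width=4, slack=8)
Line 6: ['pharmacy', 'how'] (min_width=12, slack=0)
Line 7: ['go', 'bus', 'lion'] (min_width=11, slack=1)
Line 8: ['knife', 'bee'] (min_width=9, slack=3)

Answer: 2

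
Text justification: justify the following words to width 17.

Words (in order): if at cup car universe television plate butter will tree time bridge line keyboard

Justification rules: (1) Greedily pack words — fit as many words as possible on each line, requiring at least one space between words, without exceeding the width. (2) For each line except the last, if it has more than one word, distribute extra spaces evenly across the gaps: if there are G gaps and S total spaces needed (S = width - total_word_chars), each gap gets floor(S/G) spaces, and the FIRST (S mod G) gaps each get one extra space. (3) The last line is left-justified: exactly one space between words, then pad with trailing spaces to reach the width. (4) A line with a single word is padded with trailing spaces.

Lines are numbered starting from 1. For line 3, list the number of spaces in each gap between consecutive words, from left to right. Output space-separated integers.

Line 1: ['if', 'at', 'cup', 'car'] (min_width=13, slack=4)
Line 2: ['universe'] (min_width=8, slack=9)
Line 3: ['television', 'plate'] (min_width=16, slack=1)
Line 4: ['butter', 'will', 'tree'] (min_width=16, slack=1)
Line 5: ['time', 'bridge', 'line'] (min_width=16, slack=1)
Line 6: ['keyboard'] (min_width=8, slack=9)

Answer: 2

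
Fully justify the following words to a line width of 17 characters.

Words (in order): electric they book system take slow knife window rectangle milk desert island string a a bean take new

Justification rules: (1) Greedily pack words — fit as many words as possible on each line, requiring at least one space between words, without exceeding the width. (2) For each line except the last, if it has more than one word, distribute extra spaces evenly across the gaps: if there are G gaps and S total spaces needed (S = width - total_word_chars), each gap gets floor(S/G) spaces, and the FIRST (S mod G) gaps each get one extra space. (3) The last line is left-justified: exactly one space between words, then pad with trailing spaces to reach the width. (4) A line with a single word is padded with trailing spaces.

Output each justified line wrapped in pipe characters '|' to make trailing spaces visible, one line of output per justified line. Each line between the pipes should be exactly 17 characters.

Answer: |electric     they|
|book  system take|
|slow knife window|
|rectangle    milk|
|desert     island|
|string  a  a bean|
|take new         |

Derivation:
Line 1: ['electric', 'they'] (min_width=13, slack=4)
Line 2: ['book', 'system', 'take'] (min_width=16, slack=1)
Line 3: ['slow', 'knife', 'window'] (min_width=17, slack=0)
Line 4: ['rectangle', 'milk'] (min_width=14, slack=3)
Line 5: ['desert', 'island'] (min_width=13, slack=4)
Line 6: ['string', 'a', 'a', 'bean'] (min_width=15, slack=2)
Line 7: ['take', 'new'] (min_width=8, slack=9)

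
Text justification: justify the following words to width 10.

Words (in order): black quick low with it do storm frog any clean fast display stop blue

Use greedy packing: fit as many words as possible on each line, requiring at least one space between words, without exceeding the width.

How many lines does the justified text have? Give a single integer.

Line 1: ['black'] (min_width=5, slack=5)
Line 2: ['quick', 'low'] (min_width=9, slack=1)
Line 3: ['with', 'it', 'do'] (min_width=10, slack=0)
Line 4: ['storm', 'frog'] (min_width=10, slack=0)
Line 5: ['any', 'clean'] (min_width=9, slack=1)
Line 6: ['fast'] (min_width=4, slack=6)
Line 7: ['display'] (min_width=7, slack=3)
Line 8: ['stop', 'blue'] (min_width=9, slack=1)
Total lines: 8

Answer: 8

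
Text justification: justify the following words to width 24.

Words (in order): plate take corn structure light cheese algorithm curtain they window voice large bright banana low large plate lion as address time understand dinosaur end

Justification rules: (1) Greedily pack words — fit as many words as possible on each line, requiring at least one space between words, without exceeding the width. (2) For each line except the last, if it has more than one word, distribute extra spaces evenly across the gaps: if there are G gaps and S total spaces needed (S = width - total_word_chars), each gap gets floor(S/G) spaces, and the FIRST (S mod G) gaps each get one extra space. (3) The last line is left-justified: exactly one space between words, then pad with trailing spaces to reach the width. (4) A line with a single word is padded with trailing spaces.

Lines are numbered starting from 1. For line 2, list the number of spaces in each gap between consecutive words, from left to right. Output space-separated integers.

Answer: 2 2

Derivation:
Line 1: ['plate', 'take', 'corn'] (min_width=15, slack=9)
Line 2: ['structure', 'light', 'cheese'] (min_width=22, slack=2)
Line 3: ['algorithm', 'curtain', 'they'] (min_width=22, slack=2)
Line 4: ['window', 'voice', 'large'] (min_width=18, slack=6)
Line 5: ['bright', 'banana', 'low', 'large'] (min_width=23, slack=1)
Line 6: ['plate', 'lion', 'as', 'address'] (min_width=21, slack=3)
Line 7: ['time', 'understand', 'dinosaur'] (min_width=24, slack=0)
Line 8: ['end'] (min_width=3, slack=21)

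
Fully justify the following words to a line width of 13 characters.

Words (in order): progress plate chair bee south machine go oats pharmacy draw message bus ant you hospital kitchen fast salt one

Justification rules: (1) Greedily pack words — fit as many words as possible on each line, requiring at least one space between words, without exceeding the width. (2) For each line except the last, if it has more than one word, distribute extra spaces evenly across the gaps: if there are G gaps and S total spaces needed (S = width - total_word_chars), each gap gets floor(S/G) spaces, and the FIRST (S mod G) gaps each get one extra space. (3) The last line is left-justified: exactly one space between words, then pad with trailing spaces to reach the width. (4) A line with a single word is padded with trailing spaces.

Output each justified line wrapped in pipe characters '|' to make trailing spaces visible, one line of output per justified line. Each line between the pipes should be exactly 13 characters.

Line 1: ['progress'] (min_width=8, slack=5)
Line 2: ['plate', 'chair'] (min_width=11, slack=2)
Line 3: ['bee', 'south'] (min_width=9, slack=4)
Line 4: ['machine', 'go'] (min_width=10, slack=3)
Line 5: ['oats', 'pharmacy'] (min_width=13, slack=0)
Line 6: ['draw', 'message'] (min_width=12, slack=1)
Line 7: ['bus', 'ant', 'you'] (min_width=11, slack=2)
Line 8: ['hospital'] (min_width=8, slack=5)
Line 9: ['kitchen', 'fast'] (min_width=12, slack=1)
Line 10: ['salt', 'one'] (min_width=8, slack=5)

Answer: |progress     |
|plate   chair|
|bee     south|
|machine    go|
|oats pharmacy|
|draw  message|
|bus  ant  you|
|hospital     |
|kitchen  fast|
|salt one     |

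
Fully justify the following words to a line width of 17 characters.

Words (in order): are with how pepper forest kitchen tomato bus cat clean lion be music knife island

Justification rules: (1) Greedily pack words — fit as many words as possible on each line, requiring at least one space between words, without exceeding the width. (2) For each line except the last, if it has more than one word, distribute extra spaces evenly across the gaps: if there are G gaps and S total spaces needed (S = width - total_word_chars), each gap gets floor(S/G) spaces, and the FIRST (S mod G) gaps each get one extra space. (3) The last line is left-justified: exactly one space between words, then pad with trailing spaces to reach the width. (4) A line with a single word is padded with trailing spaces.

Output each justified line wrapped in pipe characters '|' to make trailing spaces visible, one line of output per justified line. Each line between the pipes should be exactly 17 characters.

Answer: |are    with   how|
|pepper     forest|
|kitchen    tomato|
|bus   cat   clean|
|lion   be   music|
|knife island     |

Derivation:
Line 1: ['are', 'with', 'how'] (min_width=12, slack=5)
Line 2: ['pepper', 'forest'] (min_width=13, slack=4)
Line 3: ['kitchen', 'tomato'] (min_width=14, slack=3)
Line 4: ['bus', 'cat', 'clean'] (min_width=13, slack=4)
Line 5: ['lion', 'be', 'music'] (min_width=13, slack=4)
Line 6: ['knife', 'island'] (min_width=12, slack=5)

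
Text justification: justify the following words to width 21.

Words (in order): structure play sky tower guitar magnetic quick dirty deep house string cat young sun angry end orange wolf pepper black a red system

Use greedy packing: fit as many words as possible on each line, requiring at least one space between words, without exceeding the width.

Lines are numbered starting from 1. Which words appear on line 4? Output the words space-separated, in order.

Answer: house string cat

Derivation:
Line 1: ['structure', 'play', 'sky'] (min_width=18, slack=3)
Line 2: ['tower', 'guitar', 'magnetic'] (min_width=21, slack=0)
Line 3: ['quick', 'dirty', 'deep'] (min_width=16, slack=5)
Line 4: ['house', 'string', 'cat'] (min_width=16, slack=5)
Line 5: ['young', 'sun', 'angry', 'end'] (min_width=19, slack=2)
Line 6: ['orange', 'wolf', 'pepper'] (min_width=18, slack=3)
Line 7: ['black', 'a', 'red', 'system'] (min_width=18, slack=3)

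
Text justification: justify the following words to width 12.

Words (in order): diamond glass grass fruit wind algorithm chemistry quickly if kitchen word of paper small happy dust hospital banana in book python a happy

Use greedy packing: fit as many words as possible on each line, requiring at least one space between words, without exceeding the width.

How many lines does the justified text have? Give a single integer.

Line 1: ['diamond'] (min_width=7, slack=5)
Line 2: ['glass', 'grass'] (min_width=11, slack=1)
Line 3: ['fruit', 'wind'] (min_width=10, slack=2)
Line 4: ['algorithm'] (min_width=9, slack=3)
Line 5: ['chemistry'] (min_width=9, slack=3)
Line 6: ['quickly', 'if'] (min_width=10, slack=2)
Line 7: ['kitchen', 'word'] (min_width=12, slack=0)
Line 8: ['of', 'paper'] (min_width=8, slack=4)
Line 9: ['small', 'happy'] (min_width=11, slack=1)
Line 10: ['dust'] (min_width=4, slack=8)
Line 11: ['hospital'] (min_width=8, slack=4)
Line 12: ['banana', 'in'] (min_width=9, slack=3)
Line 13: ['book', 'python'] (min_width=11, slack=1)
Line 14: ['a', 'happy'] (min_width=7, slack=5)
Total lines: 14

Answer: 14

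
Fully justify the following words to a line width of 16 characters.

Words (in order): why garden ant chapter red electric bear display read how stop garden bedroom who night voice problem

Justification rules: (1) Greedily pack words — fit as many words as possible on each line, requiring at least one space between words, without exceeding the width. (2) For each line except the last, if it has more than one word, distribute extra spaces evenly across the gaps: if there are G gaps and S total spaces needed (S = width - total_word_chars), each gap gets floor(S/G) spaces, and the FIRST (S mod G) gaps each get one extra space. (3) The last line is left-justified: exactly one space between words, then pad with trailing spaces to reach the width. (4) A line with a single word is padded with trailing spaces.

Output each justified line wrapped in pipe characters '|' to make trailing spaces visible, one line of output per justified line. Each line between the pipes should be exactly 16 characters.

Line 1: ['why', 'garden', 'ant'] (min_width=14, slack=2)
Line 2: ['chapter', 'red'] (min_width=11, slack=5)
Line 3: ['electric', 'bear'] (min_width=13, slack=3)
Line 4: ['display', 'read', 'how'] (min_width=16, slack=0)
Line 5: ['stop', 'garden'] (min_width=11, slack=5)
Line 6: ['bedroom', 'who'] (min_width=11, slack=5)
Line 7: ['night', 'voice'] (min_width=11, slack=5)
Line 8: ['problem'] (min_width=7, slack=9)

Answer: |why  garden  ant|
|chapter      red|
|electric    bear|
|display read how|
|stop      garden|
|bedroom      who|
|night      voice|
|problem         |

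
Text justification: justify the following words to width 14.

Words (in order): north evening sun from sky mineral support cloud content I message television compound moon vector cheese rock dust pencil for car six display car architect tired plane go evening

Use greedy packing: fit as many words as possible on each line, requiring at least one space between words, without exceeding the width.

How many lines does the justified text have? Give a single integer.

Line 1: ['north', 'evening'] (min_width=13, slack=1)
Line 2: ['sun', 'from', 'sky'] (min_width=12, slack=2)
Line 3: ['mineral'] (min_width=7, slack=7)
Line 4: ['support', 'cloud'] (min_width=13, slack=1)
Line 5: ['content', 'I'] (min_width=9, slack=5)
Line 6: ['message'] (min_width=7, slack=7)
Line 7: ['television'] (min_width=10, slack=4)
Line 8: ['compound', 'moon'] (min_width=13, slack=1)
Line 9: ['vector', 'cheese'] (min_width=13, slack=1)
Line 10: ['rock', 'dust'] (min_width=9, slack=5)
Line 11: ['pencil', 'for', 'car'] (min_width=14, slack=0)
Line 12: ['six', 'display'] (min_width=11, slack=3)
Line 13: ['car', 'architect'] (min_width=13, slack=1)
Line 14: ['tired', 'plane', 'go'] (min_width=14, slack=0)
Line 15: ['evening'] (min_width=7, slack=7)
Total lines: 15

Answer: 15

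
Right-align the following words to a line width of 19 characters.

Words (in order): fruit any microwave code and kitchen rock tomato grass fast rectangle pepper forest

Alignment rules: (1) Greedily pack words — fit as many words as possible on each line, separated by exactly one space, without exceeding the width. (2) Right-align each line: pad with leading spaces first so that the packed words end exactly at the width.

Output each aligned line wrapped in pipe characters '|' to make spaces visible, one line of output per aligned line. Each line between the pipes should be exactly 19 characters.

Answer: |fruit any microwave|
|   code and kitchen|
|  rock tomato grass|
|     fast rectangle|
|      pepper forest|

Derivation:
Line 1: ['fruit', 'any', 'microwave'] (min_width=19, slack=0)
Line 2: ['code', 'and', 'kitchen'] (min_width=16, slack=3)
Line 3: ['rock', 'tomato', 'grass'] (min_width=17, slack=2)
Line 4: ['fast', 'rectangle'] (min_width=14, slack=5)
Line 5: ['pepper', 'forest'] (min_width=13, slack=6)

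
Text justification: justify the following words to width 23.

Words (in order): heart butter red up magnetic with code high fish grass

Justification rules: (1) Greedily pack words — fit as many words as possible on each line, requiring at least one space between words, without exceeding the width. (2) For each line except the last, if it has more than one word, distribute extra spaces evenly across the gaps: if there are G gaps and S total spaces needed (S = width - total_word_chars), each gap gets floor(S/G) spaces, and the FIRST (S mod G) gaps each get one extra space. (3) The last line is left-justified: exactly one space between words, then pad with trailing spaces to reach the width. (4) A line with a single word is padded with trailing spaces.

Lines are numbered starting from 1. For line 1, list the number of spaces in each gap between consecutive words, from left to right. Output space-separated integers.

Line 1: ['heart', 'butter', 'red', 'up'] (min_width=19, slack=4)
Line 2: ['magnetic', 'with', 'code', 'high'] (min_width=23, slack=0)
Line 3: ['fish', 'grass'] (min_width=10, slack=13)

Answer: 3 2 2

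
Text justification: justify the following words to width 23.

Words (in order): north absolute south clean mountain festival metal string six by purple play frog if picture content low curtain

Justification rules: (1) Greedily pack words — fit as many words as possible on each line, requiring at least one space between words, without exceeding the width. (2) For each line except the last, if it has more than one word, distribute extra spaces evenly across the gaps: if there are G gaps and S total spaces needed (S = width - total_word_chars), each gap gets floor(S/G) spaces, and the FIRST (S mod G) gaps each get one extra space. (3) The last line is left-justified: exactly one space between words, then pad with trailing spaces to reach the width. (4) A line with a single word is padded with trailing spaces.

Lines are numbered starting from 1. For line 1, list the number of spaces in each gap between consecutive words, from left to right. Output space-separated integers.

Answer: 3 2

Derivation:
Line 1: ['north', 'absolute', 'south'] (min_width=20, slack=3)
Line 2: ['clean', 'mountain', 'festival'] (min_width=23, slack=0)
Line 3: ['metal', 'string', 'six', 'by'] (min_width=19, slack=4)
Line 4: ['purple', 'play', 'frog', 'if'] (min_width=19, slack=4)
Line 5: ['picture', 'content', 'low'] (min_width=19, slack=4)
Line 6: ['curtain'] (min_width=7, slack=16)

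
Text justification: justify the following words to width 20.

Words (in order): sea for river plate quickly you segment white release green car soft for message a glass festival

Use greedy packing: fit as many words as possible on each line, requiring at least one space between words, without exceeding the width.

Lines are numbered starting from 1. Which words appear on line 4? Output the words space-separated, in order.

Line 1: ['sea', 'for', 'river', 'plate'] (min_width=19, slack=1)
Line 2: ['quickly', 'you', 'segment'] (min_width=19, slack=1)
Line 3: ['white', 'release', 'green'] (min_width=19, slack=1)
Line 4: ['car', 'soft', 'for', 'message'] (min_width=20, slack=0)
Line 5: ['a', 'glass', 'festival'] (min_width=16, slack=4)

Answer: car soft for message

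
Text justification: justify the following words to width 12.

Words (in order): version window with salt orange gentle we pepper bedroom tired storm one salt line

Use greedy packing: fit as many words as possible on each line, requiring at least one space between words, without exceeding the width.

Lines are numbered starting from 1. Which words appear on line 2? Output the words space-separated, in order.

Line 1: ['version'] (min_width=7, slack=5)
Line 2: ['window', 'with'] (min_width=11, slack=1)
Line 3: ['salt', 'orange'] (min_width=11, slack=1)
Line 4: ['gentle', 'we'] (min_width=9, slack=3)
Line 5: ['pepper'] (min_width=6, slack=6)
Line 6: ['bedroom'] (min_width=7, slack=5)
Line 7: ['tired', 'storm'] (min_width=11, slack=1)
Line 8: ['one', 'salt'] (min_width=8, slack=4)
Line 9: ['line'] (min_width=4, slack=8)

Answer: window with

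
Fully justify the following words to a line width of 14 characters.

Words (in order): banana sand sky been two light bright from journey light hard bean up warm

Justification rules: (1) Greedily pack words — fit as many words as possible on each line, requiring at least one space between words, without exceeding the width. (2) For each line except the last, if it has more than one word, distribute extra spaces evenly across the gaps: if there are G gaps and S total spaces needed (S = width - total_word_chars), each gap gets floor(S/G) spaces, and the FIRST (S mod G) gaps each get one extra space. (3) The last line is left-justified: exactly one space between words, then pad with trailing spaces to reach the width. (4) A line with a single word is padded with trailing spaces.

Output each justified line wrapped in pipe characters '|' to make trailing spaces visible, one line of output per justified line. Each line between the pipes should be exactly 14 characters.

Answer: |banana    sand|
|sky  been  two|
|light   bright|
|from   journey|
|light     hard|
|bean up warm  |

Derivation:
Line 1: ['banana', 'sand'] (min_width=11, slack=3)
Line 2: ['sky', 'been', 'two'] (min_width=12, slack=2)
Line 3: ['light', 'bright'] (min_width=12, slack=2)
Line 4: ['from', 'journey'] (min_width=12, slack=2)
Line 5: ['light', 'hard'] (min_width=10, slack=4)
Line 6: ['bean', 'up', 'warm'] (min_width=12, slack=2)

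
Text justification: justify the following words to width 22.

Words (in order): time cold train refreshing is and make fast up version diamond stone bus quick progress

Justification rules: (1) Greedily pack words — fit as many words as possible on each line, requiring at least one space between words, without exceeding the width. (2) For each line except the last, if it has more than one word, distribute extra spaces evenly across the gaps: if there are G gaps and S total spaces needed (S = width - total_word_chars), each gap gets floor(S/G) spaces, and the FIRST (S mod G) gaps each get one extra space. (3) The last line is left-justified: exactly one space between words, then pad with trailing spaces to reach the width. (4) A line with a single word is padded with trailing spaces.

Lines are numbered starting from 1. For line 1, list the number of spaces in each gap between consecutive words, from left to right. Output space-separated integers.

Answer: 5 4

Derivation:
Line 1: ['time', 'cold', 'train'] (min_width=15, slack=7)
Line 2: ['refreshing', 'is', 'and', 'make'] (min_width=22, slack=0)
Line 3: ['fast', 'up', 'version'] (min_width=15, slack=7)
Line 4: ['diamond', 'stone', 'bus'] (min_width=17, slack=5)
Line 5: ['quick', 'progress'] (min_width=14, slack=8)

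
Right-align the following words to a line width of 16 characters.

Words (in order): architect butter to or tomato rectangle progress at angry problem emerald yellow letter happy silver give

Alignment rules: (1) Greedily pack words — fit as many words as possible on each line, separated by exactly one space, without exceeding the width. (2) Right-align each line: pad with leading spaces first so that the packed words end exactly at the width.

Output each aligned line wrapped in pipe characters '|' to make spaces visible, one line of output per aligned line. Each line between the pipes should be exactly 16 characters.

Line 1: ['architect', 'butter'] (min_width=16, slack=0)
Line 2: ['to', 'or', 'tomato'] (min_width=12, slack=4)
Line 3: ['rectangle'] (min_width=9, slack=7)
Line 4: ['progress', 'at'] (min_width=11, slack=5)
Line 5: ['angry', 'problem'] (min_width=13, slack=3)
Line 6: ['emerald', 'yellow'] (min_width=14, slack=2)
Line 7: ['letter', 'happy'] (min_width=12, slack=4)
Line 8: ['silver', 'give'] (min_width=11, slack=5)

Answer: |architect butter|
|    to or tomato|
|       rectangle|
|     progress at|
|   angry problem|
|  emerald yellow|
|    letter happy|
|     silver give|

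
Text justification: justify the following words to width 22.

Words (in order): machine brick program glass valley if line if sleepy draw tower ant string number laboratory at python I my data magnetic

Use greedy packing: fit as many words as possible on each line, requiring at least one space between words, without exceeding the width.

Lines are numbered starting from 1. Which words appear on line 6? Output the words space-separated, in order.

Answer: my data magnetic

Derivation:
Line 1: ['machine', 'brick', 'program'] (min_width=21, slack=1)
Line 2: ['glass', 'valley', 'if', 'line'] (min_width=20, slack=2)
Line 3: ['if', 'sleepy', 'draw', 'tower'] (min_width=20, slack=2)
Line 4: ['ant', 'string', 'number'] (min_width=17, slack=5)
Line 5: ['laboratory', 'at', 'python', 'I'] (min_width=22, slack=0)
Line 6: ['my', 'data', 'magnetic'] (min_width=16, slack=6)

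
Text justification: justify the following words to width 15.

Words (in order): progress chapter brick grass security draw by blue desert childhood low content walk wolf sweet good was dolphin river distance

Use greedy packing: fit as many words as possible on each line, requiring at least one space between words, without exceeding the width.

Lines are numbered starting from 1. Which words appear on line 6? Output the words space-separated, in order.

Line 1: ['progress'] (min_width=8, slack=7)
Line 2: ['chapter', 'brick'] (min_width=13, slack=2)
Line 3: ['grass', 'security'] (min_width=14, slack=1)
Line 4: ['draw', 'by', 'blue'] (min_width=12, slack=3)
Line 5: ['desert'] (min_width=6, slack=9)
Line 6: ['childhood', 'low'] (min_width=13, slack=2)
Line 7: ['content', 'walk'] (min_width=12, slack=3)
Line 8: ['wolf', 'sweet', 'good'] (min_width=15, slack=0)
Line 9: ['was', 'dolphin'] (min_width=11, slack=4)
Line 10: ['river', 'distance'] (min_width=14, slack=1)

Answer: childhood low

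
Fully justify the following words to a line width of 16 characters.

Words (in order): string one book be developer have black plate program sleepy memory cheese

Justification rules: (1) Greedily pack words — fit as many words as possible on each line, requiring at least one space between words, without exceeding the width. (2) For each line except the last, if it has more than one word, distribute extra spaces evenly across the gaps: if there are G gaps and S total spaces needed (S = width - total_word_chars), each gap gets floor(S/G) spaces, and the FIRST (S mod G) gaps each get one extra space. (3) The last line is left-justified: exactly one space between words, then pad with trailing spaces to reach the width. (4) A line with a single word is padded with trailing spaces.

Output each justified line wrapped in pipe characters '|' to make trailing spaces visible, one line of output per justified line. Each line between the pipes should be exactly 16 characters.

Answer: |string  one book|
|be     developer|
|have black plate|
|program   sleepy|
|memory cheese   |

Derivation:
Line 1: ['string', 'one', 'book'] (min_width=15, slack=1)
Line 2: ['be', 'developer'] (min_width=12, slack=4)
Line 3: ['have', 'black', 'plate'] (min_width=16, slack=0)
Line 4: ['program', 'sleepy'] (min_width=14, slack=2)
Line 5: ['memory', 'cheese'] (min_width=13, slack=3)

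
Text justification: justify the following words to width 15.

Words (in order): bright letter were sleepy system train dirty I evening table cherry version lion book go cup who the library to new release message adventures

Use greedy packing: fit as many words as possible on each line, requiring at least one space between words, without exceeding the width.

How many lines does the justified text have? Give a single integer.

Line 1: ['bright', 'letter'] (min_width=13, slack=2)
Line 2: ['were', 'sleepy'] (min_width=11, slack=4)
Line 3: ['system', 'train'] (min_width=12, slack=3)
Line 4: ['dirty', 'I', 'evening'] (min_width=15, slack=0)
Line 5: ['table', 'cherry'] (min_width=12, slack=3)
Line 6: ['version', 'lion'] (min_width=12, slack=3)
Line 7: ['book', 'go', 'cup', 'who'] (min_width=15, slack=0)
Line 8: ['the', 'library', 'to'] (min_width=14, slack=1)
Line 9: ['new', 'release'] (min_width=11, slack=4)
Line 10: ['message'] (min_width=7, slack=8)
Line 11: ['adventures'] (min_width=10, slack=5)
Total lines: 11

Answer: 11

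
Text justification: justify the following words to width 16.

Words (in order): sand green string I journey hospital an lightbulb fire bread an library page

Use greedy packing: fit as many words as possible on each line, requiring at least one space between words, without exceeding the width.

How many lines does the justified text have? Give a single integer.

Line 1: ['sand', 'green'] (min_width=10, slack=6)
Line 2: ['string', 'I', 'journey'] (min_width=16, slack=0)
Line 3: ['hospital', 'an'] (min_width=11, slack=5)
Line 4: ['lightbulb', 'fire'] (min_width=14, slack=2)
Line 5: ['bread', 'an', 'library'] (min_width=16, slack=0)
Line 6: ['page'] (min_width=4, slack=12)
Total lines: 6

Answer: 6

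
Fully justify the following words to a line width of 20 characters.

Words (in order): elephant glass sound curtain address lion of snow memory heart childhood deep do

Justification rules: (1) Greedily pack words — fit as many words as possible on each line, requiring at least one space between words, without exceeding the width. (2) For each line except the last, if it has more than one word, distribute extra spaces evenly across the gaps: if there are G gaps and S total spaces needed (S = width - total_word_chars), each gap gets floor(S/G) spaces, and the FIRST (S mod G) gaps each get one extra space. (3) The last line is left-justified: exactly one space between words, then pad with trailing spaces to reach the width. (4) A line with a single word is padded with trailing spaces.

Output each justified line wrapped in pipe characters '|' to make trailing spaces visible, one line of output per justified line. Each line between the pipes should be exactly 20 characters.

Answer: |elephant glass sound|
|curtain address lion|
|of snow memory heart|
|childhood deep do   |

Derivation:
Line 1: ['elephant', 'glass', 'sound'] (min_width=20, slack=0)
Line 2: ['curtain', 'address', 'lion'] (min_width=20, slack=0)
Line 3: ['of', 'snow', 'memory', 'heart'] (min_width=20, slack=0)
Line 4: ['childhood', 'deep', 'do'] (min_width=17, slack=3)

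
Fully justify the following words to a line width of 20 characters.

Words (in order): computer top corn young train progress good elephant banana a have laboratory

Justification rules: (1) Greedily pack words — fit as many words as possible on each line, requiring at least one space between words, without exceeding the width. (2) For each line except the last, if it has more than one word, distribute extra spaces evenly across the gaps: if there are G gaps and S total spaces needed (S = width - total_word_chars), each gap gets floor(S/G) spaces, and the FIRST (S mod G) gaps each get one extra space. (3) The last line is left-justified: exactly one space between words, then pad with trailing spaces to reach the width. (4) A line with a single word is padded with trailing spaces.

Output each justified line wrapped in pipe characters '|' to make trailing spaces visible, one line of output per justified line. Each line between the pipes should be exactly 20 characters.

Line 1: ['computer', 'top', 'corn'] (min_width=17, slack=3)
Line 2: ['young', 'train', 'progress'] (min_width=20, slack=0)
Line 3: ['good', 'elephant', 'banana'] (min_width=20, slack=0)
Line 4: ['a', 'have', 'laboratory'] (min_width=17, slack=3)

Answer: |computer   top  corn|
|young train progress|
|good elephant banana|
|a have laboratory   |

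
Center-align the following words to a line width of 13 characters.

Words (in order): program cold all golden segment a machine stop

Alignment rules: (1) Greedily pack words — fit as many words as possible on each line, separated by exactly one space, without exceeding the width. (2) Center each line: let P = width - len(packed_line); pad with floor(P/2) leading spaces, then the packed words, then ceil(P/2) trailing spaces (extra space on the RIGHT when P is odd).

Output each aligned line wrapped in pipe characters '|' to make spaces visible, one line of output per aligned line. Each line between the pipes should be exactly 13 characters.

Line 1: ['program', 'cold'] (min_width=12, slack=1)
Line 2: ['all', 'golden'] (min_width=10, slack=3)
Line 3: ['segment', 'a'] (min_width=9, slack=4)
Line 4: ['machine', 'stop'] (min_width=12, slack=1)

Answer: |program cold |
| all golden  |
|  segment a  |
|machine stop |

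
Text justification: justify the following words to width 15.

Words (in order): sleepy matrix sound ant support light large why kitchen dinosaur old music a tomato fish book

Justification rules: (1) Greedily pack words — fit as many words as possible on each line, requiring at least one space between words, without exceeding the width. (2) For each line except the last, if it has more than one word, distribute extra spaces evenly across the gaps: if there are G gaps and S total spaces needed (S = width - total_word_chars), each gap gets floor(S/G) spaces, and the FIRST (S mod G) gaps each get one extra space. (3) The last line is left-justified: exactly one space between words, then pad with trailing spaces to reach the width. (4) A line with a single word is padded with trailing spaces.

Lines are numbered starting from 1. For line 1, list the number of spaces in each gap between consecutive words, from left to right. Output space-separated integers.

Line 1: ['sleepy', 'matrix'] (min_width=13, slack=2)
Line 2: ['sound', 'ant'] (min_width=9, slack=6)
Line 3: ['support', 'light'] (min_width=13, slack=2)
Line 4: ['large', 'why'] (min_width=9, slack=6)
Line 5: ['kitchen'] (min_width=7, slack=8)
Line 6: ['dinosaur', 'old'] (min_width=12, slack=3)
Line 7: ['music', 'a', 'tomato'] (min_width=14, slack=1)
Line 8: ['fish', 'book'] (min_width=9, slack=6)

Answer: 3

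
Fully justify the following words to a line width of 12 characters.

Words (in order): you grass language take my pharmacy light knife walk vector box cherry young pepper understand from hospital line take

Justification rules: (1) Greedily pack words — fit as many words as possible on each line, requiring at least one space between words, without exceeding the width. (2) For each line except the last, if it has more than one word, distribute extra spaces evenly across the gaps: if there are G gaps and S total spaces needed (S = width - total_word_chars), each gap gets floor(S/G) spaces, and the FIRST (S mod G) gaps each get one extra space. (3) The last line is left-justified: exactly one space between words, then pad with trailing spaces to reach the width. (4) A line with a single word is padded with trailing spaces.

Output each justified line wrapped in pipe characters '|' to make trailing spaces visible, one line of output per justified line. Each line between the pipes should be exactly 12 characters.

Answer: |you    grass|
|language    |
|take      my|
|pharmacy    |
|light  knife|
|walk  vector|
|box   cherry|
|young pepper|
|understand  |
|from        |
|hospital    |
|line take   |

Derivation:
Line 1: ['you', 'grass'] (min_width=9, slack=3)
Line 2: ['language'] (min_width=8, slack=4)
Line 3: ['take', 'my'] (min_width=7, slack=5)
Line 4: ['pharmacy'] (min_width=8, slack=4)
Line 5: ['light', 'knife'] (min_width=11, slack=1)
Line 6: ['walk', 'vector'] (min_width=11, slack=1)
Line 7: ['box', 'cherry'] (min_width=10, slack=2)
Line 8: ['young', 'pepper'] (min_width=12, slack=0)
Line 9: ['understand'] (min_width=10, slack=2)
Line 10: ['from'] (min_width=4, slack=8)
Line 11: ['hospital'] (min_width=8, slack=4)
Line 12: ['line', 'take'] (min_width=9, slack=3)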